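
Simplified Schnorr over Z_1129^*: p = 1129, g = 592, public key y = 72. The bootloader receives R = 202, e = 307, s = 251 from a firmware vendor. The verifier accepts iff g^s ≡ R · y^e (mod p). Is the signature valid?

valid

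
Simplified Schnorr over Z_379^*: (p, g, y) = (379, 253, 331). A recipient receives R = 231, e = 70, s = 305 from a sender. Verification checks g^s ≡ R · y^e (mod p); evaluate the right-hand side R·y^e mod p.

269

331^2 = 109561 ≡ 30
331^4 ≡ 30^2 = 900 ≡ 142
331^8 ≡ 142^2 = 20164 ≡ 77
331^16 ≡ 77^2 = 5929 ≡ 244
331^32 ≡ 244^2 = 59536 ≡ 33
331^64 ≡ 33^2 = 1089 ≡ 331
70 = 64 + 4 + 2, so 331^70 ≡ 331·142·30 ≡ 180 (mod 379)
R · y^e ≡ 231·180 = 41580 ≡ 269 (mod 379)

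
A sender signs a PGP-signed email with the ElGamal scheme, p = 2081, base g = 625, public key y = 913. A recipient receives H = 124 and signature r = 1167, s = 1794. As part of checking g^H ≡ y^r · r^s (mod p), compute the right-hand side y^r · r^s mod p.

913^2 = 833569 ≡ 1169
913^4 ≡ 1169^2 = 1366561 ≡ 1425
913^8 ≡ 1425^2 = 2030625 ≡ 1650
913^16 ≡ 1650^2 = 2722500 ≡ 552
913^32 ≡ 552^2 = 304704 ≡ 878
913^64 ≡ 878^2 = 770884 ≡ 914
913^128 ≡ 914^2 = 835396 ≡ 915
913^256 ≡ 915^2 = 837225 ≡ 663
913^512 ≡ 663^2 = 439569 ≡ 478
913^1024 ≡ 478^2 = 228484 ≡ 1655
1167 = 1024 + 128 + 8 + 4 + 2 + 1, so 913^1167 ≡ 1655·915·1650·1425·1169·913 ≡ 1829 (mod 2081)
1167^2 = 1361889 ≡ 915
1167^4 ≡ 915^2 = 837225 ≡ 663
1167^8 ≡ 663^2 = 439569 ≡ 478
1167^16 ≡ 478^2 = 228484 ≡ 1655
1167^32 ≡ 1655^2 = 2739025 ≡ 429
1167^64 ≡ 429^2 = 184041 ≡ 913
1167^128 ≡ 913^2 = 833569 ≡ 1169
1167^256 ≡ 1169^2 = 1366561 ≡ 1425
1167^512 ≡ 1425^2 = 2030625 ≡ 1650
1167^1024 ≡ 1650^2 = 2722500 ≡ 552
1794 = 1024 + 512 + 256 + 2, so 1167^1794 ≡ 552·1650·1425·915 ≡ 279 (mod 2081)
y^r · r^s ≡ 1829·279 = 510291 ≡ 446 (mod 2081)

446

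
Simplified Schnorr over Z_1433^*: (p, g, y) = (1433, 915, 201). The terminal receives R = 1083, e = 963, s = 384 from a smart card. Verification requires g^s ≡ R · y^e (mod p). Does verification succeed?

g^s mod p:
915^2 = 837225 ≡ 353
915^4 ≡ 353^2 = 124609 ≡ 1371
915^8 ≡ 1371^2 = 1879641 ≡ 978
915^16 ≡ 978^2 = 956484 ≡ 673
915^32 ≡ 673^2 = 452929 ≡ 101
915^64 ≡ 101^2 = 10201 ≡ 170
915^128 ≡ 170^2 = 28900 ≡ 240
915^256 ≡ 240^2 = 57600 ≡ 280
384 = 256 + 128, so 915^384 ≡ 280·240 ≡ 1282 (mod 1433)
R · y^e mod p:
201^2 = 40401 ≡ 277
201^4 ≡ 277^2 = 76729 ≡ 780
201^8 ≡ 780^2 = 608400 ≡ 808
201^16 ≡ 808^2 = 652864 ≡ 849
201^32 ≡ 849^2 = 720801 ≡ 2
201^64 ≡ 2^2 = 4
201^128 ≡ 4^2 = 16
201^256 ≡ 16^2 = 256
201^512 ≡ 256^2 = 65536 ≡ 1051
963 = 512 + 256 + 128 + 64 + 2 + 1, so 201^963 ≡ 1051·256·16·4·277·201 ≡ 1241 (mod 1433)
1083·1241 = 1344003 ≡ 1282 (mod 1433)
1282 ≡ 1282 (mod 1433); signature holds.

passes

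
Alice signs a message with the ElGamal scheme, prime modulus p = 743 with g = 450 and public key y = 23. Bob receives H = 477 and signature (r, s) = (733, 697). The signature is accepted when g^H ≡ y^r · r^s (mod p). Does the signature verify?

verifies

Left side g^H mod p:
450^2 = 202500 ≡ 404
450^4 ≡ 404^2 = 163216 ≡ 499
450^8 ≡ 499^2 = 249001 ≡ 96
450^16 ≡ 96^2 = 9216 ≡ 300
450^32 ≡ 300^2 = 90000 ≡ 97
450^64 ≡ 97^2 = 9409 ≡ 493
450^128 ≡ 493^2 = 243049 ≡ 88
450^256 ≡ 88^2 = 7744 ≡ 314
477 = 256 + 128 + 64 + 16 + 8 + 4 + 1, so 450^477 ≡ 314·88·493·300·96·499·450 ≡ 433 (mod 743)
Right side y^r · r^s mod p:
23^2 = 529
23^4 ≡ 529^2 = 279841 ≡ 473
23^8 ≡ 473^2 = 223729 ≡ 86
23^16 ≡ 86^2 = 7396 ≡ 709
23^32 ≡ 709^2 = 502681 ≡ 413
23^64 ≡ 413^2 = 170569 ≡ 422
23^128 ≡ 422^2 = 178084 ≡ 507
23^256 ≡ 507^2 = 257049 ≡ 714
23^512 ≡ 714^2 = 509796 ≡ 98
733 = 512 + 128 + 64 + 16 + 8 + 4 + 1, so 23^733 ≡ 98·507·422·709·86·473·23 ≡ 74 (mod 743)
733^2 = 537289 ≡ 100
733^4 ≡ 100^2 = 10000 ≡ 341
733^8 ≡ 341^2 = 116281 ≡ 373
733^16 ≡ 373^2 = 139129 ≡ 188
733^32 ≡ 188^2 = 35344 ≡ 423
733^64 ≡ 423^2 = 178929 ≡ 609
733^128 ≡ 609^2 = 370881 ≡ 124
733^256 ≡ 124^2 = 15376 ≡ 516
733^512 ≡ 516^2 = 266256 ≡ 262
697 = 512 + 128 + 32 + 16 + 8 + 1, so 733^697 ≡ 262·124·423·188·373·733 ≡ 538 (mod 743)
74·538 = 39812 ≡ 433 (mod 743)
433 ≡ 433 (mod 743), so the signature is genuine.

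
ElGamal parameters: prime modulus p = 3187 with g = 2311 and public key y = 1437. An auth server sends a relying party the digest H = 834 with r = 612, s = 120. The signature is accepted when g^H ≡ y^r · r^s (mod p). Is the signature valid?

valid

Left side g^H mod p:
2311^834 mod 3187 = 203
Right side y^r · r^s mod p:
1437^612 mod 3187 = 791
612^120 mod 3187 = 2736
791·2736 = 2164176 ≡ 203 (mod 3187)
203 ≡ 203 (mod 3187), so the signature is genuine.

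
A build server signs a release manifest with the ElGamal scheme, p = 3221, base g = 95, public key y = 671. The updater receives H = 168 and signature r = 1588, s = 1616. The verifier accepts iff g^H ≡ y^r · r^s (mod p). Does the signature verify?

verifies

Left side g^H mod p:
95^2 = 9025 ≡ 2583
95^4 ≡ 2583^2 = 6671889 ≡ 1198
95^8 ≡ 1198^2 = 1435204 ≡ 1859
95^16 ≡ 1859^2 = 3455881 ≡ 2969
95^32 ≡ 2969^2 = 8814961 ≡ 2305
95^64 ≡ 2305^2 = 5313025 ≡ 1596
95^128 ≡ 1596^2 = 2547216 ≡ 2626
168 = 128 + 32 + 8, so 95^168 ≡ 2626·2305·1859 ≡ 862 (mod 3221)
Right side y^r · r^s mod p:
671^2 = 450241 ≡ 2522
671^4 ≡ 2522^2 = 6360484 ≡ 2230
671^8 ≡ 2230^2 = 4972900 ≡ 2897
671^16 ≡ 2897^2 = 8392609 ≡ 1904
671^32 ≡ 1904^2 = 3625216 ≡ 1591
671^64 ≡ 1591^2 = 2531281 ≡ 2796
671^128 ≡ 2796^2 = 7817616 ≡ 249
671^256 ≡ 249^2 = 62001 ≡ 802
671^512 ≡ 802^2 = 643204 ≡ 2225
671^1024 ≡ 2225^2 = 4950625 ≡ 3169
1588 = 1024 + 512 + 32 + 16 + 4, so 671^1588 ≡ 3169·2225·1591·1904·2230 ≡ 31 (mod 3221)
1588^2 = 2521744 ≡ 2922
1588^4 ≡ 2922^2 = 8538084 ≡ 2434
1588^8 ≡ 2434^2 = 5924356 ≡ 937
1588^16 ≡ 937^2 = 877969 ≡ 1857
1588^32 ≡ 1857^2 = 3448449 ≡ 1979
1588^64 ≡ 1979^2 = 3916441 ≡ 2926
1588^128 ≡ 2926^2 = 8561476 ≡ 58
1588^256 ≡ 58^2 = 3364 ≡ 143
1588^512 ≡ 143^2 = 20449 ≡ 1123
1588^1024 ≡ 1123^2 = 1261129 ≡ 1718
1616 = 1024 + 512 + 64 + 16, so 1588^1616 ≡ 1718·1123·2926·1857 ≡ 3041 (mod 3221)
31·3041 = 94271 ≡ 862 (mod 3221)
862 ≡ 862 (mod 3221), so the signature is genuine.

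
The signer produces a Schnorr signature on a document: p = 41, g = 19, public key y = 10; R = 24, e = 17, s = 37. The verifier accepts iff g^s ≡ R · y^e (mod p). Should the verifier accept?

g^s mod p:
19^37 mod 41 = 24
R · y^e mod p:
10^17 mod 41 = 18
24·18 = 432 ≡ 22 (mod 41)
24 ≠ 22; the check fails.

reject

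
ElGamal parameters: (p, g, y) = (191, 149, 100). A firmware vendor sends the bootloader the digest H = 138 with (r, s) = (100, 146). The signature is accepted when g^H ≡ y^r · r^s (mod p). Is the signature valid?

valid

Left side g^H mod p:
149^138 mod 191 = 147
Right side y^r · r^s mod p:
100^100 mod 191 = 180
100^146 mod 191 = 4
180·4 = 720 ≡ 147 (mod 191)
147 ≡ 147 (mod 191), so the signature is genuine.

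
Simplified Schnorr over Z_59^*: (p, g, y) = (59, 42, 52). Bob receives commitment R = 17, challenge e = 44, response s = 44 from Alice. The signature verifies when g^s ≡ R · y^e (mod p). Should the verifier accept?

accept

g^s mod p:
42^2 = 1764 ≡ 53
42^4 ≡ 53^2 = 2809 ≡ 36
42^8 ≡ 36^2 = 1296 ≡ 57
42^16 ≡ 57^2 = 3249 ≡ 4
42^32 ≡ 4^2 = 16
44 = 32 + 8 + 4, so 42^44 ≡ 16·57·36 ≡ 28 (mod 59)
R · y^e mod p:
52^2 = 2704 ≡ 49
52^4 ≡ 49^2 = 2401 ≡ 41
52^8 ≡ 41^2 = 1681 ≡ 29
52^16 ≡ 29^2 = 841 ≡ 15
52^32 ≡ 15^2 = 225 ≡ 48
44 = 32 + 8 + 4, so 52^44 ≡ 48·29·41 ≡ 19 (mod 59)
17·19 = 323 ≡ 28 (mod 59)
28 ≡ 28 (mod 59); signature holds.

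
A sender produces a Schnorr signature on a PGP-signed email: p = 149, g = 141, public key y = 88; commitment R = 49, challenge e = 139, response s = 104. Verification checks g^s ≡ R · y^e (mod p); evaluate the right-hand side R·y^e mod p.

125

88^2 = 7744 ≡ 145
88^4 ≡ 145^2 = 21025 ≡ 16
88^8 ≡ 16^2 = 256 ≡ 107
88^16 ≡ 107^2 = 11449 ≡ 125
88^32 ≡ 125^2 = 15625 ≡ 129
88^64 ≡ 129^2 = 16641 ≡ 102
88^128 ≡ 102^2 = 10404 ≡ 123
139 = 128 + 8 + 2 + 1, so 88^139 ≡ 123·107·145·88 ≡ 36 (mod 149)
R · y^e ≡ 49·36 = 1764 ≡ 125 (mod 149)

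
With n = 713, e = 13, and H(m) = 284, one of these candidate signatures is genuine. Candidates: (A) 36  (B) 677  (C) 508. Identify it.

Candidate A: Squares mod 713: 36^1≡36, 36^2≡583, 36^4≡501, 36^8≡25; 13 = 8 + 4 + 1, so 36^13 ≡ 25·501·36 ≡ 284 (mod 713)
  → matches H(m) = 284
Candidate B: Squares mod 713: 677^1≡677, 677^2≡583, 677^4≡501, 677^8≡25; 13 = 8 + 4 + 1, so 677^13 ≡ 25·501·677 ≡ 429 (mod 713)
Candidate C: Squares mod 713: 508^1≡508, 508^2≡671, 508^4≡338, 508^8≡164; 13 = 8 + 4 + 1, so 508^13 ≡ 164·338·508 ≡ 234 (mod 713)

A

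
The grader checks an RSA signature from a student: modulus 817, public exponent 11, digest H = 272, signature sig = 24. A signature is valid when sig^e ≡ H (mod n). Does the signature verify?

verifies

sig^11 mod 817 = 272
Since 272 equals the digest 272, verification succeeds.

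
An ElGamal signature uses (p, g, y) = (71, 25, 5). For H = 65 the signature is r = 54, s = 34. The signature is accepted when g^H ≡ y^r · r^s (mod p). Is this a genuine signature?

forged

Left side g^H mod p:
25^65 mod 71 = 1
Right side y^r · r^s mod p:
5^54 mod 71 = 57
54^34 mod 71 = 25
57·25 = 1425 ≡ 5 (mod 71)
1 ≠ 5, so verification fails.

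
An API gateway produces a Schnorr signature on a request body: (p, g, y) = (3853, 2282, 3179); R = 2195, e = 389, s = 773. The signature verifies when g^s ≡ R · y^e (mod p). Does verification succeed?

fails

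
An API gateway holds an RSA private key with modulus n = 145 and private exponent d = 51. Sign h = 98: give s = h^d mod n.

27

h^2 ≡ 98^2 = 9604 ≡ 34
h^4 ≡ 34^2 = 1156 ≡ 141
h^8 ≡ 141^2 = 19881 ≡ 16
h^16 ≡ 16^2 = 256 ≡ 111
h^32 ≡ 111^2 = 12321 ≡ 141
51 = 32 + 16 + 2 + 1, so h^51 ≡ 141·111·34·98 ≡ 27 (mod 145)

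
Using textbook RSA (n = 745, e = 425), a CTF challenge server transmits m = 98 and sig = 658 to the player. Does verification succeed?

passes

Squares mod 745: sig^1≡658, sig^2≡119, sig^4≡6, sig^8≡36, sig^16≡551, sig^32≡386, sig^64≡741, sig^128≡16, sig^256≡256
425 = 256 + 128 + 32 + 8 + 1, so sig^425 ≡ 256·16·386·36·658 ≡ 98 (mod 745)
sig^425 mod 745 = 98 matches m.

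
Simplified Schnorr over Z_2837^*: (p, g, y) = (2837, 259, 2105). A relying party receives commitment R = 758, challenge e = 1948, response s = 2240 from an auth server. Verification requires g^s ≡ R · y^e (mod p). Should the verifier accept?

accept

g^s mod p:
259^2 = 67081 ≡ 1830
259^4 ≡ 1830^2 = 3348900 ≡ 1240
259^8 ≡ 1240^2 = 1537600 ≡ 2783
259^16 ≡ 2783^2 = 7745089 ≡ 79
259^32 ≡ 79^2 = 6241 ≡ 567
259^64 ≡ 567^2 = 321489 ≡ 908
259^128 ≡ 908^2 = 824464 ≡ 1734
259^256 ≡ 1734^2 = 3006756 ≡ 2373
259^512 ≡ 2373^2 = 5631129 ≡ 2521
259^1024 ≡ 2521^2 = 6355441 ≡ 561
259^2048 ≡ 561^2 = 314721 ≡ 2651
2240 = 2048 + 128 + 64, so 259^2240 ≡ 2651·1734·908 ≡ 370 (mod 2837)
R · y^e mod p:
2105^2 = 4431025 ≡ 2468
2105^4 ≡ 2468^2 = 6091024 ≡ 2822
2105^8 ≡ 2822^2 = 7963684 ≡ 225
2105^16 ≡ 225^2 = 50625 ≡ 2396
2105^32 ≡ 2396^2 = 5740816 ≡ 1565
2105^64 ≡ 1565^2 = 2449225 ≡ 894
2105^128 ≡ 894^2 = 799236 ≡ 2039
2105^256 ≡ 2039^2 = 4157521 ≡ 1316
2105^512 ≡ 1316^2 = 1731856 ≡ 1286
2105^1024 ≡ 1286^2 = 1653796 ≡ 2662
1948 = 1024 + 512 + 256 + 128 + 16 + 8 + 4, so 2105^1948 ≡ 2662·1286·1316·2039·2396·225·2822 ≡ 1026 (mod 2837)
758·1026 = 777708 ≡ 370 (mod 2837)
370 ≡ 370 (mod 2837); signature holds.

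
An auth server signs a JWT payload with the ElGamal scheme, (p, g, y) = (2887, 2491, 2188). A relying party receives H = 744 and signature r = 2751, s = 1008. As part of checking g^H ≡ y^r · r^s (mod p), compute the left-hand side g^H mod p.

2491^744 mod 2887 = 876

876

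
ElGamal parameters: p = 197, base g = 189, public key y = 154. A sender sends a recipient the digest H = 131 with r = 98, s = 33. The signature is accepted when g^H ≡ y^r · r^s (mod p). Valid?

Left side g^H mod p:
Squares mod 197: 189^1≡189, 189^2≡64, 189^4≡156, 189^8≡105, 189^16≡190, 189^32≡49, 189^64≡37, 189^128≡187
131 = 128 + 2 + 1, so 189^131 ≡ 187·64·189 ≡ 195 (mod 197)
Right side y^r · r^s mod p:
Squares mod 197: 154^1≡154, 154^2≡76, 154^4≡63, 154^8≡29, 154^16≡53, 154^32≡51, 154^64≡40
98 = 64 + 32 + 2, so 154^98 ≡ 40·51·76 ≡ 1 (mod 197)
Squares mod 197: 98^1≡98, 98^2≡148, 98^4≡37, 98^8≡187, 98^16≡100, 98^32≡150
33 = 32 + 1, so 98^33 ≡ 150·98 ≡ 122 (mod 197)
1·122 = 122 ≡ 122 (mod 197)
195 ≠ 122, so verification fails.

no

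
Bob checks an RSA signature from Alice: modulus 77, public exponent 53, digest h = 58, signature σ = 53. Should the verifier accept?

accept

σ^53 mod 77 = 58
58 = h, so the signature checks out.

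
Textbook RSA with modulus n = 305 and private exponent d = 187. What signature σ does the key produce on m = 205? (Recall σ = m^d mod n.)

m^2 ≡ 205^2 = 42025 ≡ 240
m^4 ≡ 240^2 = 57600 ≡ 260
m^8 ≡ 260^2 = 67600 ≡ 195
m^16 ≡ 195^2 = 38025 ≡ 205
m^32 ≡ 205^2 = 42025 ≡ 240
m^64 ≡ 240^2 = 57600 ≡ 260
m^128 ≡ 260^2 = 67600 ≡ 195
187 = 128 + 32 + 16 + 8 + 2 + 1, so m^187 ≡ 195·240·205·195·240·205 ≡ 300 (mod 305)

300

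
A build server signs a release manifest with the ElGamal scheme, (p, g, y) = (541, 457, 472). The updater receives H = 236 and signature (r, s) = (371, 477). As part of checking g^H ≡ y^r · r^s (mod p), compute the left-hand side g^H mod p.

433

457^2 = 208849 ≡ 23
457^4 ≡ 23^2 = 529
457^8 ≡ 529^2 = 279841 ≡ 144
457^16 ≡ 144^2 = 20736 ≡ 178
457^32 ≡ 178^2 = 31684 ≡ 306
457^64 ≡ 306^2 = 93636 ≡ 43
457^128 ≡ 43^2 = 1849 ≡ 226
236 = 128 + 64 + 32 + 8 + 4, so 457^236 ≡ 226·43·306·144·529 ≡ 433 (mod 541)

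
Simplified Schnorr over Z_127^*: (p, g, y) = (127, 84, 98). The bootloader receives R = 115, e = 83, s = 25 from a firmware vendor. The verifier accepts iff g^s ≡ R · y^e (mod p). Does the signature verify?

g^s mod p:
Squares mod 127: 84^1≡84, 84^2≡71, 84^4≡88, 84^8≡124, 84^16≡9
25 = 16 + 8 + 1, so 84^25 ≡ 9·124·84 ≡ 18 (mod 127)
R · y^e mod p:
Squares mod 127: 98^1≡98, 98^2≡79, 98^4≡18, 98^8≡70, 98^16≡74, 98^32≡15, 98^64≡98
83 = 64 + 16 + 2 + 1, so 98^83 ≡ 98·74·79·98 ≡ 62 (mod 127)
115·62 = 7130 ≡ 18 (mod 127)
18 ≡ 18 (mod 127); signature holds.

verifies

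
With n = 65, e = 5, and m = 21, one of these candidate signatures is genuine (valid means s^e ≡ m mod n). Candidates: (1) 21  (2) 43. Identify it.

Candidate 1: 21^5 mod 65 = 21
  → matches m = 21
Candidate 2: 43^5 mod 65 = 23

1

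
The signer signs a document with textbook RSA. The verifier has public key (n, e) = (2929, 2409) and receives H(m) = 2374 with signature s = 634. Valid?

s^2409 mod 2929 = 2374
Since 2374 equals the digest 2374, verification succeeds.

yes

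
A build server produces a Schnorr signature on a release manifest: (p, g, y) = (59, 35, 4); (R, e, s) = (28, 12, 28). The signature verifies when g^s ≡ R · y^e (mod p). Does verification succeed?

g^s mod p:
35^2 = 1225 ≡ 45
35^4 ≡ 45^2 = 2025 ≡ 19
35^8 ≡ 19^2 = 361 ≡ 7
35^16 ≡ 7^2 = 49
28 = 16 + 8 + 4, so 35^28 ≡ 49·7·19 ≡ 27 (mod 59)
R · y^e mod p:
4^2 = 16
4^4 ≡ 16^2 = 256 ≡ 20
4^8 ≡ 20^2 = 400 ≡ 46
12 = 8 + 4, so 4^12 ≡ 46·20 ≡ 35 (mod 59)
28·35 = 980 ≡ 36 (mod 59)
27 ≠ 36; the check fails.

fails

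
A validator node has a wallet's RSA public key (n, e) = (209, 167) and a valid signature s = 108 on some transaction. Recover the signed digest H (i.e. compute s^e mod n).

Squares mod 209: s^1≡108, s^2≡169, s^4≡137, s^8≡168, s^16≡9, s^32≡81, s^64≡82, s^128≡36
167 = 128 + 32 + 4 + 2 + 1, so s^167 ≡ 36·81·137·169·108 ≡ 147 (mod 209)

147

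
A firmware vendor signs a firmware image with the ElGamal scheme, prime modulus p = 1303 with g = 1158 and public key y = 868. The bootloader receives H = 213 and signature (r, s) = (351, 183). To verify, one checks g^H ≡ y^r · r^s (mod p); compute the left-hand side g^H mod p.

867

1158^2 = 1340964 ≡ 177
1158^4 ≡ 177^2 = 31329 ≡ 57
1158^8 ≡ 57^2 = 3249 ≡ 643
1158^16 ≡ 643^2 = 413449 ≡ 398
1158^32 ≡ 398^2 = 158404 ≡ 741
1158^64 ≡ 741^2 = 549081 ≡ 518
1158^128 ≡ 518^2 = 268324 ≡ 1209
213 = 128 + 64 + 16 + 4 + 1, so 1158^213 ≡ 1209·518·398·57·1158 ≡ 867 (mod 1303)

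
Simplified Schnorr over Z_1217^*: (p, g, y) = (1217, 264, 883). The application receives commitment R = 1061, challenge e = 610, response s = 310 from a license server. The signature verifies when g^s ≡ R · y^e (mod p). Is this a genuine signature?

forged

g^s mod p:
264^2 = 69696 ≡ 327
264^4 ≡ 327^2 = 106929 ≡ 1050
264^8 ≡ 1050^2 = 1102500 ≡ 1115
264^16 ≡ 1115^2 = 1243225 ≡ 668
264^32 ≡ 668^2 = 446224 ≡ 802
264^64 ≡ 802^2 = 643204 ≡ 628
264^128 ≡ 628^2 = 394384 ≡ 76
264^256 ≡ 76^2 = 5776 ≡ 908
310 = 256 + 32 + 16 + 4 + 2, so 264^310 ≡ 908·802·668·1050·327 ≡ 156 (mod 1217)
R · y^e mod p:
883^2 = 779689 ≡ 809
883^4 ≡ 809^2 = 654481 ≡ 952
883^8 ≡ 952^2 = 906304 ≡ 856
883^16 ≡ 856^2 = 732736 ≡ 102
883^32 ≡ 102^2 = 10404 ≡ 668
883^64 ≡ 668^2 = 446224 ≡ 802
883^128 ≡ 802^2 = 643204 ≡ 628
883^256 ≡ 628^2 = 394384 ≡ 76
883^512 ≡ 76^2 = 5776 ≡ 908
610 = 512 + 64 + 32 + 2, so 883^610 ≡ 908·802·668·809 ≡ 809 (mod 1217)
1061·809 = 858349 ≡ 364 (mod 1217)
156 ≠ 364; the check fails.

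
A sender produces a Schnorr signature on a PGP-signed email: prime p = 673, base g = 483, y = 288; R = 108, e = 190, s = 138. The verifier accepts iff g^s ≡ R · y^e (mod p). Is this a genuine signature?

genuine

g^s mod p:
Squares mod 673: 483^1≡483, 483^2≡431, 483^4≡13, 483^8≡169, 483^16≡295, 483^32≡208, 483^64≡192, 483^128≡522
138 = 128 + 8 + 2, so 483^138 ≡ 522·169·431 ≡ 150 (mod 673)
R · y^e mod p:
Squares mod 673: 288^1≡288, 288^2≡165, 288^4≡305, 288^8≡151, 288^16≡592, 288^32≡504, 288^64≡295, 288^128≡208
190 = 128 + 32 + 16 + 8 + 4 + 2, so 288^190 ≡ 208·504·592·151·305·165 ≡ 637 (mod 673)
108·637 = 68796 ≡ 150 (mod 673)
150 ≡ 150 (mod 673); signature holds.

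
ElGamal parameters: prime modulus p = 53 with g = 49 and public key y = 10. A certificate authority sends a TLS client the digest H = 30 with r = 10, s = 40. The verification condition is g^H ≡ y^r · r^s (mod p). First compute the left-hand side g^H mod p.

44

49^2 = 2401 ≡ 16
49^4 ≡ 16^2 = 256 ≡ 44
49^8 ≡ 44^2 = 1936 ≡ 28
49^16 ≡ 28^2 = 784 ≡ 42
30 = 16 + 8 + 4 + 2, so 49^30 ≡ 42·28·44·16 ≡ 44 (mod 53)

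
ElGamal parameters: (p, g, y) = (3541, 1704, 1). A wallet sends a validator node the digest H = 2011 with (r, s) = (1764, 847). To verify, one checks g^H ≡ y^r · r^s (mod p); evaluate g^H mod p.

1704^2 = 2903616 ≡ 3537
1704^4 ≡ 3537^2 = 12510369 ≡ 16
1704^8 ≡ 16^2 = 256
1704^16 ≡ 256^2 = 65536 ≡ 1798
1704^32 ≡ 1798^2 = 3232804 ≡ 3412
1704^64 ≡ 3412^2 = 11641744 ≡ 2477
1704^128 ≡ 2477^2 = 6135529 ≡ 2517
1704^256 ≡ 2517^2 = 6335289 ≡ 440
1704^512 ≡ 440^2 = 193600 ≡ 2386
1704^1024 ≡ 2386^2 = 5692996 ≡ 2609
2011 = 1024 + 512 + 256 + 128 + 64 + 16 + 8 + 2 + 1, so 1704^2011 ≡ 2609·2386·440·2517·2477·1798·256·3537·1704 ≡ 2477 (mod 3541)

2477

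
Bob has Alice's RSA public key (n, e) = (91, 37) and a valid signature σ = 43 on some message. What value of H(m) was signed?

σ^2 ≡ 43^2 = 1849 ≡ 29
σ^4 ≡ 29^2 = 841 ≡ 22
σ^8 ≡ 22^2 = 484 ≡ 29
σ^16 ≡ 29^2 = 841 ≡ 22
σ^32 ≡ 22^2 = 484 ≡ 29
37 = 32 + 4 + 1, so σ^37 ≡ 29·22·43 ≡ 43 (mod 91)

43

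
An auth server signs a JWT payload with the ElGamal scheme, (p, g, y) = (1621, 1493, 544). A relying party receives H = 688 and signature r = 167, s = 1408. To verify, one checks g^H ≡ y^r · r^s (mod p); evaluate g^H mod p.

1493^2 = 2229049 ≡ 174
1493^4 ≡ 174^2 = 30276 ≡ 1098
1493^8 ≡ 1098^2 = 1205604 ≡ 1201
1493^16 ≡ 1201^2 = 1442401 ≡ 1332
1493^32 ≡ 1332^2 = 1774224 ≡ 850
1493^64 ≡ 850^2 = 722500 ≡ 1155
1493^128 ≡ 1155^2 = 1334025 ≡ 1563
1493^256 ≡ 1563^2 = 2442969 ≡ 122
1493^512 ≡ 122^2 = 14884 ≡ 295
688 = 512 + 128 + 32 + 16, so 1493^688 ≡ 295·1563·850·1332 ≡ 52 (mod 1621)

52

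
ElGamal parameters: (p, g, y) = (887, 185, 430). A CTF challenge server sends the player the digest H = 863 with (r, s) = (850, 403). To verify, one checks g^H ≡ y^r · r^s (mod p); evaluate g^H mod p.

185^2 = 34225 ≡ 519
185^4 ≡ 519^2 = 269361 ≡ 600
185^8 ≡ 600^2 = 360000 ≡ 765
185^16 ≡ 765^2 = 585225 ≡ 692
185^32 ≡ 692^2 = 478864 ≡ 771
185^64 ≡ 771^2 = 594441 ≡ 151
185^128 ≡ 151^2 = 22801 ≡ 626
185^256 ≡ 626^2 = 391876 ≡ 709
185^512 ≡ 709^2 = 502681 ≡ 639
863 = 512 + 256 + 64 + 16 + 8 + 4 + 2 + 1, so 185^863 ≡ 639·709·151·692·765·600·519·185 ≡ 791 (mod 887)

791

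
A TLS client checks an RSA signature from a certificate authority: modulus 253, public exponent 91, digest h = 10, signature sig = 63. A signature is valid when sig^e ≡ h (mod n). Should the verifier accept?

sig^2 ≡ 63^2 = 3969 ≡ 174
sig^4 ≡ 174^2 = 30276 ≡ 169
sig^8 ≡ 169^2 = 28561 ≡ 225
sig^16 ≡ 225^2 = 50625 ≡ 25
sig^32 ≡ 25^2 = 625 ≡ 119
sig^64 ≡ 119^2 = 14161 ≡ 246
91 = 64 + 16 + 8 + 2 + 1, so sig^91 ≡ 246·25·225·174·63 ≡ 129 (mod 253)
The recovered value 129 does not match the digest 10.

reject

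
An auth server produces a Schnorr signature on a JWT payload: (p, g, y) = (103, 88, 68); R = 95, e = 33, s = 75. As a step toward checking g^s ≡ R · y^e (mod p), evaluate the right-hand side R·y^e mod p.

37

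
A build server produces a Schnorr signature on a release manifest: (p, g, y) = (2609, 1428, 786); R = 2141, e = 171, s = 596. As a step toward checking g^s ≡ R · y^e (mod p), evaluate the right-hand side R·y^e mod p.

2557

786^2 = 617796 ≡ 2072
786^4 ≡ 2072^2 = 4293184 ≡ 1379
786^8 ≡ 1379^2 = 1901641 ≡ 2289
786^16 ≡ 2289^2 = 5239521 ≡ 649
786^32 ≡ 649^2 = 421201 ≡ 1152
786^64 ≡ 1152^2 = 1327104 ≡ 1732
786^128 ≡ 1732^2 = 2999824 ≡ 2083
171 = 128 + 32 + 8 + 2 + 1, so 786^171 ≡ 2083·1152·2289·2072·786 ≡ 290 (mod 2609)
R · y^e ≡ 2141·290 = 620890 ≡ 2557 (mod 2609)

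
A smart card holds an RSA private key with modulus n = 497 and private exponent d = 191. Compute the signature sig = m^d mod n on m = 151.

121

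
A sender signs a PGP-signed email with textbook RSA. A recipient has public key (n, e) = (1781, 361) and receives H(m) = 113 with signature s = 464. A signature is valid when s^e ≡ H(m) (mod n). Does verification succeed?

s^2 ≡ 464^2 = 215296 ≡ 1576
s^4 ≡ 1576^2 = 2483776 ≡ 1062
s^8 ≡ 1062^2 = 1127844 ≡ 471
s^16 ≡ 471^2 = 221841 ≡ 997
s^32 ≡ 997^2 = 994009 ≡ 211
s^64 ≡ 211^2 = 44521 ≡ 1777
s^128 ≡ 1777^2 = 3157729 ≡ 16
s^256 ≡ 16^2 = 256
361 = 256 + 64 + 32 + 8 + 1, so s^361 ≡ 256·1777·211·471·464 ≡ 113 (mod 1781)
113 = H(m), so the signature checks out.

passes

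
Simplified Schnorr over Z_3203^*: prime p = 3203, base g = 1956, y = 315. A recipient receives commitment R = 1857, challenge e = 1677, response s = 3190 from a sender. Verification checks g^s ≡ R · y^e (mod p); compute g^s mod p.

3184

1956^2 = 3825936 ≡ 1554
1956^4 ≡ 1554^2 = 2414916 ≡ 3057
1956^8 ≡ 3057^2 = 9345249 ≡ 2098
1956^16 ≡ 2098^2 = 4401604 ≡ 682
1956^32 ≡ 682^2 = 465124 ≡ 689
1956^64 ≡ 689^2 = 474721 ≡ 677
1956^128 ≡ 677^2 = 458329 ≡ 300
1956^256 ≡ 300^2 = 90000 ≡ 316
1956^512 ≡ 316^2 = 99856 ≡ 563
1956^1024 ≡ 563^2 = 316969 ≡ 3075
1956^2048 ≡ 3075^2 = 9455625 ≡ 369
3190 = 2048 + 1024 + 64 + 32 + 16 + 4 + 2, so 1956^3190 ≡ 369·3075·677·689·682·3057·1554 ≡ 3184 (mod 3203)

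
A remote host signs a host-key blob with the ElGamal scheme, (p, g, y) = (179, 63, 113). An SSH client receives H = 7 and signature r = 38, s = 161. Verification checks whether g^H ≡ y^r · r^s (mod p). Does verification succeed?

Left side g^H mod p:
63^2 = 3969 ≡ 31
63^4 ≡ 31^2 = 961 ≡ 66
7 = 4 + 2 + 1, so 63^7 ≡ 66·31·63 ≡ 18 (mod 179)
Right side y^r · r^s mod p:
113^2 = 12769 ≡ 60
113^4 ≡ 60^2 = 3600 ≡ 20
113^8 ≡ 20^2 = 400 ≡ 42
113^16 ≡ 42^2 = 1764 ≡ 153
113^32 ≡ 153^2 = 23409 ≡ 139
38 = 32 + 4 + 2, so 113^38 ≡ 139·20·60 ≡ 151 (mod 179)
38^2 = 1444 ≡ 12
38^4 ≡ 12^2 = 144
38^8 ≡ 144^2 = 20736 ≡ 151
38^16 ≡ 151^2 = 22801 ≡ 68
38^32 ≡ 68^2 = 4624 ≡ 149
38^64 ≡ 149^2 = 22201 ≡ 5
38^128 ≡ 5^2 = 25
161 = 128 + 32 + 1, so 38^161 ≡ 25·149·38 ≡ 140 (mod 179)
151·140 = 21140 ≡ 18 (mod 179)
18 ≡ 18 (mod 179), so the signature is genuine.

passes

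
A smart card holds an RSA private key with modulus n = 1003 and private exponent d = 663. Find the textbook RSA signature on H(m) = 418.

617

(H(m))^2 ≡ 418^2 = 174724 ≡ 202
(H(m))^4 ≡ 202^2 = 40804 ≡ 684
(H(m))^8 ≡ 684^2 = 467856 ≡ 458
(H(m))^16 ≡ 458^2 = 209764 ≡ 137
(H(m))^32 ≡ 137^2 = 18769 ≡ 715
(H(m))^64 ≡ 715^2 = 511225 ≡ 698
(H(m))^128 ≡ 698^2 = 487204 ≡ 749
(H(m))^256 ≡ 749^2 = 561001 ≡ 324
(H(m))^512 ≡ 324^2 = 104976 ≡ 664
663 = 512 + 128 + 16 + 4 + 2 + 1, so (H(m))^663 ≡ 664·749·137·684·202·418 ≡ 617 (mod 1003)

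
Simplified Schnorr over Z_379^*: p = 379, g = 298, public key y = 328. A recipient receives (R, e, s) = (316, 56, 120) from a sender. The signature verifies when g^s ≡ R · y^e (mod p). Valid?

yes

g^s mod p:
298^2 = 88804 ≡ 118
298^4 ≡ 118^2 = 13924 ≡ 280
298^8 ≡ 280^2 = 78400 ≡ 326
298^16 ≡ 326^2 = 106276 ≡ 156
298^32 ≡ 156^2 = 24336 ≡ 80
298^64 ≡ 80^2 = 6400 ≡ 336
120 = 64 + 32 + 16 + 8, so 298^120 ≡ 336·80·156·326 ≡ 244 (mod 379)
R · y^e mod p:
328^2 = 107584 ≡ 327
328^4 ≡ 327^2 = 106929 ≡ 51
328^8 ≡ 51^2 = 2601 ≡ 327
328^16 ≡ 327^2 = 106929 ≡ 51
328^32 ≡ 51^2 = 2601 ≡ 327
56 = 32 + 16 + 8, so 328^56 ≡ 327·51·327 ≡ 327 (mod 379)
316·327 = 103332 ≡ 244 (mod 379)
244 ≡ 244 (mod 379); signature holds.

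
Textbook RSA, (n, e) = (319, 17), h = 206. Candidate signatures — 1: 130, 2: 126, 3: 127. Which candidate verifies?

3

Candidate 1: Squares mod 319: 130^1≡130, 130^2≡312, 130^4≡49, 130^8≡168, 130^16≡152; 17 = 16 + 1, so 130^17 ≡ 152·130 ≡ 301 (mod 319)
Candidate 2: Squares mod 319: 126^1≡126, 126^2≡245, 126^4≡53, 126^8≡257, 126^16≡16; 17 = 16 + 1, so 126^17 ≡ 16·126 ≡ 102 (mod 319)
Candidate 3: Squares mod 319: 127^1≡127, 127^2≡179, 127^4≡141, 127^8≡103, 127^16≡82; 17 = 16 + 1, so 127^17 ≡ 82·127 ≡ 206 (mod 319)
  → matches h = 206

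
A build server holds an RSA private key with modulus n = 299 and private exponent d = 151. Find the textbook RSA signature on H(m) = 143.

260

Squares mod 299: (H(m))^1≡143, (H(m))^2≡117, (H(m))^4≡234, (H(m))^8≡39, (H(m))^16≡26, (H(m))^32≡78, (H(m))^64≡104, (H(m))^128≡52
151 = 128 + 16 + 4 + 2 + 1, so (H(m))^151 ≡ 52·26·234·117·143 ≡ 260 (mod 299)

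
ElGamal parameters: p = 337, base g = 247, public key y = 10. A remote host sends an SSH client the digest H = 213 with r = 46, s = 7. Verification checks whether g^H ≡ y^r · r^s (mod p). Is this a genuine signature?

genuine

Left side g^H mod p:
247^2 = 61009 ≡ 12
247^4 ≡ 12^2 = 144
247^8 ≡ 144^2 = 20736 ≡ 179
247^16 ≡ 179^2 = 32041 ≡ 26
247^32 ≡ 26^2 = 676 ≡ 2
247^64 ≡ 2^2 = 4
247^128 ≡ 4^2 = 16
213 = 128 + 64 + 16 + 4 + 1, so 247^213 ≡ 16·4·26·144·247 ≡ 201 (mod 337)
Right side y^r · r^s mod p:
10^2 = 100
10^4 ≡ 100^2 = 10000 ≡ 227
10^8 ≡ 227^2 = 51529 ≡ 305
10^16 ≡ 305^2 = 93025 ≡ 13
10^32 ≡ 13^2 = 169
46 = 32 + 8 + 4 + 2, so 10^46 ≡ 169·305·227·100 ≡ 86 (mod 337)
46^2 = 2116 ≡ 94
46^4 ≡ 94^2 = 8836 ≡ 74
7 = 4 + 2 + 1, so 46^7 ≡ 74·94·46 ≡ 163 (mod 337)
86·163 = 14018 ≡ 201 (mod 337)
201 ≡ 201 (mod 337), so the signature is genuine.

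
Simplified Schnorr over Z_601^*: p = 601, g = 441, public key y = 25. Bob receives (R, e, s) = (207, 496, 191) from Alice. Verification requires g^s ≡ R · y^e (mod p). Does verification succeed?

passes

g^s mod p:
441^2 = 194481 ≡ 358
441^4 ≡ 358^2 = 128164 ≡ 151
441^8 ≡ 151^2 = 22801 ≡ 564
441^16 ≡ 564^2 = 318096 ≡ 167
441^32 ≡ 167^2 = 27889 ≡ 243
441^64 ≡ 243^2 = 59049 ≡ 151
441^128 ≡ 151^2 = 22801 ≡ 564
191 = 128 + 32 + 16 + 8 + 4 + 2 + 1, so 441^191 ≡ 564·243·167·564·151·358·441 ≡ 234 (mod 601)
R · y^e mod p:
25^2 = 625 ≡ 24
25^4 ≡ 24^2 = 576
25^8 ≡ 576^2 = 331776 ≡ 24
25^16 ≡ 24^2 = 576
25^32 ≡ 576^2 = 331776 ≡ 24
25^64 ≡ 24^2 = 576
25^128 ≡ 576^2 = 331776 ≡ 24
25^256 ≡ 24^2 = 576
496 = 256 + 128 + 64 + 32 + 16, so 25^496 ≡ 576·24·576·24·576 ≡ 576 (mod 601)
207·576 = 119232 ≡ 234 (mod 601)
234 ≡ 234 (mod 601); signature holds.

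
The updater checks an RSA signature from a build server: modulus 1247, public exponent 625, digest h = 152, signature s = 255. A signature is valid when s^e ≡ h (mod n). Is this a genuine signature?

Squares mod 1247: s^1≡255, s^2≡181, s^4≡339, s^8≡197, s^16≡152, s^32≡658, s^64≡255, s^128≡181, s^256≡339, s^512≡197
625 = 512 + 64 + 32 + 16 + 1, so s^625 ≡ 197·255·658·152·255 ≡ 152 (mod 1247)
152 = h, so the signature checks out.

genuine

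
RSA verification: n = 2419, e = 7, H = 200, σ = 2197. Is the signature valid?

invalid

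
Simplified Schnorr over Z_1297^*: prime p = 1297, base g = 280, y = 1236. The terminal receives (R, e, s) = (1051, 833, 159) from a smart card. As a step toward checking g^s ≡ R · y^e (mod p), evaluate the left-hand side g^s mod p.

599

Squares mod 1297: 280^1≡280, 280^2≡580, 280^4≡477, 280^8≡554, 280^16≡824, 280^32≡645, 280^64≡985, 280^128≡69
159 = 128 + 16 + 8 + 4 + 2 + 1, so 280^159 ≡ 69·824·554·477·580·280 ≡ 599 (mod 1297)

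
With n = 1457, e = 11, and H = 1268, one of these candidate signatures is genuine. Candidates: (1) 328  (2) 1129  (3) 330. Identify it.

Candidate 1: 328^11 mod 1457 = 1268
  → matches H = 1268
Candidate 2: 1129^11 mod 1457 = 189
Candidate 3: 330^11 mod 1457 = 565

1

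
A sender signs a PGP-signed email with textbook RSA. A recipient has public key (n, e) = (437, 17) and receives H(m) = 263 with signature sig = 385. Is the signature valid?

invalid

Squares mod 437: sig^1≡385, sig^2≡82, sig^4≡169, sig^8≡156, sig^16≡301
17 = 16 + 1, so sig^17 ≡ 301·385 ≡ 80 (mod 437)
The recovered value 80 does not match the digest 263.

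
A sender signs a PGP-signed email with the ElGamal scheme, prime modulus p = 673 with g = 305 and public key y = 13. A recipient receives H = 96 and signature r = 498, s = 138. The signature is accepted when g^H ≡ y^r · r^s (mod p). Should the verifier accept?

Left side g^H mod p:
Squares mod 673: 305^1≡305, 305^2≡151, 305^4≡592, 305^8≡504, 305^16≡295, 305^32≡208, 305^64≡192
96 = 64 + 32, so 305^96 ≡ 192·208 ≡ 229 (mod 673)
Right side y^r · r^s mod p:
Squares mod 673: 13^1≡13, 13^2≡169, 13^4≡295, 13^8≡208, 13^16≡192, 13^32≡522, 13^64≡592, 13^128≡504, 13^256≡295
498 = 256 + 128 + 64 + 32 + 16 + 2, so 13^498 ≡ 295·504·592·522·192·169 ≡ 127 (mod 673)
Squares mod 673: 498^1≡498, 498^2≡340, 498^4≡517, 498^8≡108, 498^16≡223, 498^32≡600, 498^64≡618, 498^128≡333
138 = 128 + 8 + 2, so 498^138 ≡ 333·108·340 ≡ 23 (mod 673)
127·23 = 2921 ≡ 229 (mod 673)
229 ≡ 229 (mod 673), so the signature is genuine.

accept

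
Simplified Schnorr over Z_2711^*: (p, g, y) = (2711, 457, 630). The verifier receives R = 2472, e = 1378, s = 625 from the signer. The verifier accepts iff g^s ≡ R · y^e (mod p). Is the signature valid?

g^s mod p:
Squares mod 2711: 457^1≡457, 457^2≡102, 457^4≡2271, 457^8≡1119, 457^16≡2390, 457^32≡23, 457^64≡529, 457^128≡608, 457^256≡968, 457^512≡1729
625 = 512 + 64 + 32 + 16 + 1, so 457^625 ≡ 1729·529·23·2390·457 ≡ 2603 (mod 2711)
R · y^e mod p:
Squares mod 2711: 630^1≡630, 630^2≡1094, 630^4≡1285, 630^8≡226, 630^16≡2278, 630^32≡430, 630^64≡552, 630^128≡1072, 630^256≡2431, 630^512≡2492, 630^1024≡1874
1378 = 1024 + 256 + 64 + 32 + 2, so 630^1378 ≡ 1874·2431·552·430·1094 ≡ 250 (mod 2711)
2472·250 = 618000 ≡ 2603 (mod 2711)
2603 ≡ 2603 (mod 2711); signature holds.

valid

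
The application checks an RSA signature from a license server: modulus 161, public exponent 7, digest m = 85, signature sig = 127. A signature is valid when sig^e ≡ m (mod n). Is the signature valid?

sig^2 ≡ 127^2 = 16129 ≡ 29
sig^4 ≡ 29^2 = 841 ≡ 36
7 = 4 + 2 + 1, so sig^7 ≡ 36·29·127 ≡ 85 (mod 161)
85 = m, so the signature checks out.

valid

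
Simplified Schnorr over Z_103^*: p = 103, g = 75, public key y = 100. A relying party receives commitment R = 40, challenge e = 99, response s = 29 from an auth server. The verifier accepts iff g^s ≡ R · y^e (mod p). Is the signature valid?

valid

g^s mod p:
75^2 = 5625 ≡ 63
75^4 ≡ 63^2 = 3969 ≡ 55
75^8 ≡ 55^2 = 3025 ≡ 38
75^16 ≡ 38^2 = 1444 ≡ 2
29 = 16 + 8 + 4 + 1, so 75^29 ≡ 2·38·55·75 ≡ 71 (mod 103)
R · y^e mod p:
100^2 = 10000 ≡ 9
100^4 ≡ 9^2 = 81
100^8 ≡ 81^2 = 6561 ≡ 72
100^16 ≡ 72^2 = 5184 ≡ 34
100^32 ≡ 34^2 = 1156 ≡ 23
100^64 ≡ 23^2 = 529 ≡ 14
99 = 64 + 32 + 2 + 1, so 100^99 ≡ 14·23·9·100 ≡ 61 (mod 103)
40·61 = 2440 ≡ 71 (mod 103)
71 ≡ 71 (mod 103); signature holds.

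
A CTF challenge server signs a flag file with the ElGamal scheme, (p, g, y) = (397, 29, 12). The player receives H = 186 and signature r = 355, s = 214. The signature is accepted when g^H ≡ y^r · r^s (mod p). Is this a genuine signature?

genuine

Left side g^H mod p:
29^2 = 841 ≡ 47
29^4 ≡ 47^2 = 2209 ≡ 224
29^8 ≡ 224^2 = 50176 ≡ 154
29^16 ≡ 154^2 = 23716 ≡ 293
29^32 ≡ 293^2 = 85849 ≡ 97
29^64 ≡ 97^2 = 9409 ≡ 278
29^128 ≡ 278^2 = 77284 ≡ 266
186 = 128 + 32 + 16 + 8 + 2, so 29^186 ≡ 266·97·293·154·47 ≡ 120 (mod 397)
Right side y^r · r^s mod p:
12^2 = 144
12^4 ≡ 144^2 = 20736 ≡ 92
12^8 ≡ 92^2 = 8464 ≡ 127
12^16 ≡ 127^2 = 16129 ≡ 249
12^32 ≡ 249^2 = 62001 ≡ 69
12^64 ≡ 69^2 = 4761 ≡ 394
12^128 ≡ 394^2 = 155236 ≡ 9
12^256 ≡ 9^2 = 81
355 = 256 + 64 + 32 + 2 + 1, so 12^355 ≡ 81·394·69·144·12 ≡ 81 (mod 397)
355^2 = 126025 ≡ 176
355^4 ≡ 176^2 = 30976 ≡ 10
355^8 ≡ 10^2 = 100
355^16 ≡ 100^2 = 10000 ≡ 75
355^32 ≡ 75^2 = 5625 ≡ 67
355^64 ≡ 67^2 = 4489 ≡ 122
355^128 ≡ 122^2 = 14884 ≡ 195
214 = 128 + 64 + 16 + 4 + 2, so 355^214 ≡ 195·122·75·10·176 ≡ 75 (mod 397)
81·75 = 6075 ≡ 120 (mod 397)
120 ≡ 120 (mod 397), so the signature is genuine.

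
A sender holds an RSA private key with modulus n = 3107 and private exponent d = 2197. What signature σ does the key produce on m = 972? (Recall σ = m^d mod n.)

49

m^2 ≡ 972^2 = 944784 ≡ 256
m^4 ≡ 256^2 = 65536 ≡ 289
m^8 ≡ 289^2 = 83521 ≡ 2739
m^16 ≡ 2739^2 = 7502121 ≡ 1823
m^32 ≡ 1823^2 = 3323329 ≡ 1946
m^64 ≡ 1946^2 = 3786916 ≡ 2590
m^128 ≡ 2590^2 = 6708100 ≡ 87
m^256 ≡ 87^2 = 7569 ≡ 1355
m^512 ≡ 1355^2 = 1836025 ≡ 2895
m^1024 ≡ 2895^2 = 8381025 ≡ 1446
m^2048 ≡ 1446^2 = 2090916 ≡ 3012
2197 = 2048 + 128 + 16 + 4 + 1, so m^2197 ≡ 3012·87·1823·289·972 ≡ 49 (mod 3107)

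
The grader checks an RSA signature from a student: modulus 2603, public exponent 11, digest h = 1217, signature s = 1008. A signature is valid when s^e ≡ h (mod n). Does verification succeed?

passes

Squares mod 2603: s^1≡1008, s^2≡894, s^4≡115, s^8≡210
11 = 8 + 2 + 1, so s^11 ≡ 210·894·1008 ≡ 1217 (mod 2603)
1217 = h, so the signature checks out.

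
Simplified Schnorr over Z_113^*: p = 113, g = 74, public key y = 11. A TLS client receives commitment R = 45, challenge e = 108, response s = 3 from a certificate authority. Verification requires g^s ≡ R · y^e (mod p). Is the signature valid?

valid

g^s mod p:
74^2 = 5476 ≡ 52
3 = 2 + 1, so 74^3 ≡ 52·74 ≡ 6 (mod 113)
R · y^e mod p:
11^2 = 121 ≡ 8
11^4 ≡ 8^2 = 64
11^8 ≡ 64^2 = 4096 ≡ 28
11^16 ≡ 28^2 = 784 ≡ 106
11^32 ≡ 106^2 = 11236 ≡ 49
11^64 ≡ 49^2 = 2401 ≡ 28
108 = 64 + 32 + 8 + 4, so 11^108 ≡ 28·49·28·64 ≡ 83 (mod 113)
45·83 = 3735 ≡ 6 (mod 113)
6 ≡ 6 (mod 113); signature holds.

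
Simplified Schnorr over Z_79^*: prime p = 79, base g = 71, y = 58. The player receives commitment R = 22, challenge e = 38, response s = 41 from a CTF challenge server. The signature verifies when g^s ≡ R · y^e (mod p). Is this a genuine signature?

g^s mod p:
71^2 = 5041 ≡ 64
71^4 ≡ 64^2 = 4096 ≡ 67
71^8 ≡ 67^2 = 4489 ≡ 65
71^16 ≡ 65^2 = 4225 ≡ 38
71^32 ≡ 38^2 = 1444 ≡ 22
41 = 32 + 8 + 1, so 71^41 ≡ 22·65·71 ≡ 15 (mod 79)
R · y^e mod p:
58^2 = 3364 ≡ 46
58^4 ≡ 46^2 = 2116 ≡ 62
58^8 ≡ 62^2 = 3844 ≡ 52
58^16 ≡ 52^2 = 2704 ≡ 18
58^32 ≡ 18^2 = 324 ≡ 8
38 = 32 + 4 + 2, so 58^38 ≡ 8·62·46 ≡ 64 (mod 79)
22·64 = 1408 ≡ 65 (mod 79)
15 ≠ 65; the check fails.

forged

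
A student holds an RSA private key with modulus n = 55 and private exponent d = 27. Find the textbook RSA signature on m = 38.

47

Squares mod 55: m^1≡38, m^2≡14, m^4≡31, m^8≡26, m^16≡16
27 = 16 + 8 + 2 + 1, so m^27 ≡ 16·26·14·38 ≡ 47 (mod 55)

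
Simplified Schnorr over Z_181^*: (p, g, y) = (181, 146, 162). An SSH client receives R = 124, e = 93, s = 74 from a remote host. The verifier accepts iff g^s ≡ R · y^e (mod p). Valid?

g^s mod p:
146^74 mod 181 = 46
R · y^e mod p:
162^93 mod 181 = 162
124·162 = 20088 ≡ 178 (mod 181)
46 ≠ 178; the check fails.

no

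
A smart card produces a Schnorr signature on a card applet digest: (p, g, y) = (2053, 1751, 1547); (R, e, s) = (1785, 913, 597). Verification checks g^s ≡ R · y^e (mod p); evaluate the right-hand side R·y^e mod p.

193

1547^2 = 2393209 ≡ 1464
1547^4 ≡ 1464^2 = 2143296 ≡ 2017
1547^8 ≡ 2017^2 = 4068289 ≡ 1296
1547^16 ≡ 1296^2 = 1679616 ≡ 262
1547^32 ≡ 262^2 = 68644 ≡ 895
1547^64 ≡ 895^2 = 801025 ≡ 355
1547^128 ≡ 355^2 = 126025 ≡ 792
1547^256 ≡ 792^2 = 627264 ≡ 1099
1547^512 ≡ 1099^2 = 1207801 ≡ 637
913 = 512 + 256 + 128 + 16 + 1, so 1547^913 ≡ 637·1099·792·262·1547 ≡ 344 (mod 2053)
R · y^e ≡ 1785·344 = 614040 ≡ 193 (mod 2053)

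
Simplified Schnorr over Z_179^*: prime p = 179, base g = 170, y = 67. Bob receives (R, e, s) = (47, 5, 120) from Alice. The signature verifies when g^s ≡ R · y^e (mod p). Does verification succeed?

g^s mod p:
170^2 = 28900 ≡ 81
170^4 ≡ 81^2 = 6561 ≡ 117
170^8 ≡ 117^2 = 13689 ≡ 85
170^16 ≡ 85^2 = 7225 ≡ 65
170^32 ≡ 65^2 = 4225 ≡ 108
170^64 ≡ 108^2 = 11664 ≡ 29
120 = 64 + 32 + 16 + 8, so 170^120 ≡ 29·108·65·85 ≡ 12 (mod 179)
R · y^e mod p:
67^2 = 4489 ≡ 14
67^4 ≡ 14^2 = 196 ≡ 17
5 = 4 + 1, so 67^5 ≡ 17·67 ≡ 65 (mod 179)
47·65 = 3055 ≡ 12 (mod 179)
12 ≡ 12 (mod 179); signature holds.

passes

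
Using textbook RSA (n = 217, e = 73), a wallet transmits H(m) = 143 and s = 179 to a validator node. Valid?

no

Squares mod 217: s^1≡179, s^2≡142, s^4≡200, s^8≡72, s^16≡193, s^32≡142, s^64≡200
73 = 64 + 8 + 1, so s^73 ≡ 200·72·179 ≡ 74 (mod 217)
74 ≠ 143, so verification fails.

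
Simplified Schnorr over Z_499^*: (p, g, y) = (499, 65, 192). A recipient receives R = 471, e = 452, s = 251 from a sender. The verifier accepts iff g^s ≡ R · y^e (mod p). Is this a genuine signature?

g^s mod p:
65^2 = 4225 ≡ 233
65^4 ≡ 233^2 = 54289 ≡ 397
65^8 ≡ 397^2 = 157609 ≡ 424
65^16 ≡ 424^2 = 179776 ≡ 136
65^32 ≡ 136^2 = 18496 ≡ 33
65^64 ≡ 33^2 = 1089 ≡ 91
65^128 ≡ 91^2 = 8281 ≡ 297
251 = 128 + 64 + 32 + 16 + 8 + 2 + 1, so 65^251 ≡ 297·91·33·136·424·233·65 ≡ 266 (mod 499)
R · y^e mod p:
192^2 = 36864 ≡ 437
192^4 ≡ 437^2 = 190969 ≡ 351
192^8 ≡ 351^2 = 123201 ≡ 447
192^16 ≡ 447^2 = 199809 ≡ 209
192^32 ≡ 209^2 = 43681 ≡ 268
192^64 ≡ 268^2 = 71824 ≡ 467
192^128 ≡ 467^2 = 218089 ≡ 26
192^256 ≡ 26^2 = 676 ≡ 177
452 = 256 + 128 + 64 + 4, so 192^452 ≡ 177·26·467·351 ≡ 249 (mod 499)
471·249 = 117279 ≡ 14 (mod 499)
266 ≠ 14; the check fails.

forged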